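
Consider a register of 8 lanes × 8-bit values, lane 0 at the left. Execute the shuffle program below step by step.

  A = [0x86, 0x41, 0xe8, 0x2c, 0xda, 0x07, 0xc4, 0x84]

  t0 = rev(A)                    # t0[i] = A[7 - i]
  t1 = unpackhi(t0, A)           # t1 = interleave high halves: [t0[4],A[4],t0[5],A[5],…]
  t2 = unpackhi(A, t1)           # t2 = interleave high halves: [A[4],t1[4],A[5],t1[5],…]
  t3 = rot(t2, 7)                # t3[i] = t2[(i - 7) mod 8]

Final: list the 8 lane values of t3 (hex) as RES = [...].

→ t0 |84|c4|07|da|2c|e8|41|86|
→ t1 |2c|da|e8|07|41|c4|86|84|
→ t2 |da|41|07|c4|c4|86|84|84|
→ t3 |41|07|c4|c4|86|84|84|da|

RES = [ 0x41  0x07  0xc4  0xc4  0x86  0x84  0x84  0xda ]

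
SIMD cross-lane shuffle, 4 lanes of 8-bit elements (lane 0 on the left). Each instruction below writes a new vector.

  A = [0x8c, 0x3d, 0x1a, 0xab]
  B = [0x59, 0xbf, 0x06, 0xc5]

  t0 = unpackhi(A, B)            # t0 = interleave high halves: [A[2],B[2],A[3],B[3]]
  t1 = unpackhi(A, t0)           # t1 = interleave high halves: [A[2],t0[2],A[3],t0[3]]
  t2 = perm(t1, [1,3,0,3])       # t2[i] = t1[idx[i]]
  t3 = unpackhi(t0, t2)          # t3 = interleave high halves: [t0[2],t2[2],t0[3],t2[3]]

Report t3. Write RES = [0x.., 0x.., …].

  t0: 1a 06 ab c5
  t1: 1a ab ab c5
  t2: ab c5 1a c5
  t3: ab 1a c5 c5

RES = [0xab, 0x1a, 0xc5, 0xc5]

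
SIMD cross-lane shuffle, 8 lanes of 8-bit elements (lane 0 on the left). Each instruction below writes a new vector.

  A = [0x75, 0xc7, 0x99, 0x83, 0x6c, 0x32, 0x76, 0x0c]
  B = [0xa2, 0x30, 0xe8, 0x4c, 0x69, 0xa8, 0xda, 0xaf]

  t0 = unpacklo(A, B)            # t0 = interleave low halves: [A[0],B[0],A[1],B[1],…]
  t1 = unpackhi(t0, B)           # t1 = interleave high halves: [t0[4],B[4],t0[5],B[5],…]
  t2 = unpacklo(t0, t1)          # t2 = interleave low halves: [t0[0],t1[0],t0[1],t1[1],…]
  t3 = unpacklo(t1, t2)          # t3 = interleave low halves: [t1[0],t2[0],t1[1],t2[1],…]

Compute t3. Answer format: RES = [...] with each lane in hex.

t0 = [0x75, 0xa2, 0xc7, 0x30, 0x99, 0xe8, 0x83, 0x4c]
t1 = [0x99, 0x69, 0xe8, 0xa8, 0x83, 0xda, 0x4c, 0xaf]
t2 = [0x75, 0x99, 0xa2, 0x69, 0xc7, 0xe8, 0x30, 0xa8]
t3 = [0x99, 0x75, 0x69, 0x99, 0xe8, 0xa2, 0xa8, 0x69]

RES = [ 0x99  0x75  0x69  0x99  0xe8  0xa2  0xa8  0x69 ]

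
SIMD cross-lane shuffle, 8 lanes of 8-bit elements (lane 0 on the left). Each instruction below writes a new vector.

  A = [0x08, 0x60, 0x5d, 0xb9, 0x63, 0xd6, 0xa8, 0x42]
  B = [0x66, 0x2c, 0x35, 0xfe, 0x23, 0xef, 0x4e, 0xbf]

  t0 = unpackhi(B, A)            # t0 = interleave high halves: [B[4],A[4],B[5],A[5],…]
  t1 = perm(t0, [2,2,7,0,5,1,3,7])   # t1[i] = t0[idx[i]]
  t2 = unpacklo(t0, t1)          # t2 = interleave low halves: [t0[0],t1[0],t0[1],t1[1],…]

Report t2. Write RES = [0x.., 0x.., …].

t0 = [0x23, 0x63, 0xef, 0xd6, 0x4e, 0xa8, 0xbf, 0x42]
t1 = [0xef, 0xef, 0x42, 0x23, 0xa8, 0x63, 0xd6, 0x42]
t2 = [0x23, 0xef, 0x63, 0xef, 0xef, 0x42, 0xd6, 0x23]

RES = [ 0x23  0xef  0x63  0xef  0xef  0x42  0xd6  0x23 ]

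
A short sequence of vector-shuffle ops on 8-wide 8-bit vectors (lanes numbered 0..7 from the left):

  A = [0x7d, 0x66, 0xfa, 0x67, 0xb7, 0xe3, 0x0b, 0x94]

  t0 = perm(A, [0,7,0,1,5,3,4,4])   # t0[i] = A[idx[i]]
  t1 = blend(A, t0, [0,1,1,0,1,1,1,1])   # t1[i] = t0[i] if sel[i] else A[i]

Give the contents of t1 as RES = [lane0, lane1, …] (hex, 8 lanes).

→ t0 |7d|94|7d|66|e3|67|b7|b7|
→ t1 |7d|94|7d|67|e3|67|b7|b7|

RES = [0x7d, 0x94, 0x7d, 0x67, 0xe3, 0x67, 0xb7, 0xb7]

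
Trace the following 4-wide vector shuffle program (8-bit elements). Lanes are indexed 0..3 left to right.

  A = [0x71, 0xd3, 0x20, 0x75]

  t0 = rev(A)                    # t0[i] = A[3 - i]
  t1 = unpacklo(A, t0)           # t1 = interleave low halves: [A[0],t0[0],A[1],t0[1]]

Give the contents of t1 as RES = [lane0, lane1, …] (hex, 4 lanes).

t0 = [0x75, 0x20, 0xd3, 0x71]
t1 = [0x71, 0x75, 0xd3, 0x20]

RES = [0x71, 0x75, 0xd3, 0x20]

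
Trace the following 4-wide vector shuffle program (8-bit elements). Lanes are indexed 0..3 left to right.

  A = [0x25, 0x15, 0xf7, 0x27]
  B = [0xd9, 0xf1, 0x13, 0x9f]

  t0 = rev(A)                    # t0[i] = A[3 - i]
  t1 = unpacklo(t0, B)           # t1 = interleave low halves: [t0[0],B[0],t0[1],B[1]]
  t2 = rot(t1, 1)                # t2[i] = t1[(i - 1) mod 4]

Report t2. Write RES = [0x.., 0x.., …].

→ t0 |27|f7|15|25|
→ t1 |27|d9|f7|f1|
→ t2 |f1|27|d9|f7|

RES = [0xf1, 0x27, 0xd9, 0xf7]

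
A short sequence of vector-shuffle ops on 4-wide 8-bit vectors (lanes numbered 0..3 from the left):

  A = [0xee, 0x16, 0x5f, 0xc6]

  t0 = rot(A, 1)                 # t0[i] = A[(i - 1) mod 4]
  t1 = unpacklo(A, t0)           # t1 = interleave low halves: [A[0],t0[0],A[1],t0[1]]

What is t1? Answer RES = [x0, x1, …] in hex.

→ t0 |c6|ee|16|5f|
→ t1 |ee|c6|16|ee|

RES = [0xee, 0xc6, 0x16, 0xee]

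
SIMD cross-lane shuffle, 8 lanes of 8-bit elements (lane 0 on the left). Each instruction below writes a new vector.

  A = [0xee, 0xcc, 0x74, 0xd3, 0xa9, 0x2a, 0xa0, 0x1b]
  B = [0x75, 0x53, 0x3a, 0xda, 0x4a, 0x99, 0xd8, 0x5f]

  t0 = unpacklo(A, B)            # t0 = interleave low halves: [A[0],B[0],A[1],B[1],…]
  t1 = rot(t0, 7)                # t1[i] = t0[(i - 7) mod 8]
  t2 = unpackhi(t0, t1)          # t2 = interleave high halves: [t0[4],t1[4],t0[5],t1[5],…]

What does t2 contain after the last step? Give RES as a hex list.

RES = [0x74, 0x3a, 0x3a, 0xd3, 0xd3, 0xda, 0xda, 0xee]

  t0: ee 75 cc 53 74 3a d3 da
  t1: 75 cc 53 74 3a d3 da ee
  t2: 74 3a 3a d3 d3 da da ee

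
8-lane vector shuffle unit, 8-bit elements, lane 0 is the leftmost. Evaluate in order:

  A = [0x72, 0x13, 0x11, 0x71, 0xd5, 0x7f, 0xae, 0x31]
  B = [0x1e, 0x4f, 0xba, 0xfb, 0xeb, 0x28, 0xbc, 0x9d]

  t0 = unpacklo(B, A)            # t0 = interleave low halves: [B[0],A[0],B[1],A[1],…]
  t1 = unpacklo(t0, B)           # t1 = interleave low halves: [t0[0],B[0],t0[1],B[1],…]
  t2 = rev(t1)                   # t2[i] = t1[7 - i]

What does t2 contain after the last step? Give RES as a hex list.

→ t0 |1e|72|4f|13|ba|11|fb|71|
→ t1 |1e|1e|72|4f|4f|ba|13|fb|
→ t2 |fb|13|ba|4f|4f|72|1e|1e|

RES = [0xfb, 0x13, 0xba, 0x4f, 0x4f, 0x72, 0x1e, 0x1e]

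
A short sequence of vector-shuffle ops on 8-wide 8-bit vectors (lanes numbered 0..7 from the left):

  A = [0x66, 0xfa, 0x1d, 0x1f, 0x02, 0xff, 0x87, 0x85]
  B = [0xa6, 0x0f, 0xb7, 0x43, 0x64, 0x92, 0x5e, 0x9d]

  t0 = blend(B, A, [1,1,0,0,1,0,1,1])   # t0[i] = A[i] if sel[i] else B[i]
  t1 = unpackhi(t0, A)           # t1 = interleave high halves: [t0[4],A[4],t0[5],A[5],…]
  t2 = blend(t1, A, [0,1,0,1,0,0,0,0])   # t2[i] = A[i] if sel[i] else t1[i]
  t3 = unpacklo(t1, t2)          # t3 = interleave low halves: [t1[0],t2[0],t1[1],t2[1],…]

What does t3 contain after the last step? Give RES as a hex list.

  t0: 66 fa b7 43 02 92 87 85
  t1: 02 02 92 ff 87 87 85 85
  t2: 02 fa 92 1f 87 87 85 85
  t3: 02 02 02 fa 92 92 ff 1f

RES = [ 0x02  0x02  0x02  0xfa  0x92  0x92  0xff  0x1f ]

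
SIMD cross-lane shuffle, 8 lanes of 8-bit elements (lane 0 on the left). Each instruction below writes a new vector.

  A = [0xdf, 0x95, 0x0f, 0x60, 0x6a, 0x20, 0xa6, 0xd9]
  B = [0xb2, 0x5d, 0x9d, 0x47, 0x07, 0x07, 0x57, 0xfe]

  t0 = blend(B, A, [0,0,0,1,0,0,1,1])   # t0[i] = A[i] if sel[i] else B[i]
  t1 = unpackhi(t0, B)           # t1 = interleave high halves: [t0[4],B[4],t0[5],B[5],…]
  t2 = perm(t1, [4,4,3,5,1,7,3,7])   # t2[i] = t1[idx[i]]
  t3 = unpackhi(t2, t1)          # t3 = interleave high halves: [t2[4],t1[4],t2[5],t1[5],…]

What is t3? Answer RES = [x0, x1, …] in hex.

  t0: b2 5d 9d 60 07 07 a6 d9
  t1: 07 07 07 07 a6 57 d9 fe
  t2: a6 a6 07 57 07 fe 07 fe
  t3: 07 a6 fe 57 07 d9 fe fe

RES = [ 0x07  0xa6  0xfe  0x57  0x07  0xd9  0xfe  0xfe ]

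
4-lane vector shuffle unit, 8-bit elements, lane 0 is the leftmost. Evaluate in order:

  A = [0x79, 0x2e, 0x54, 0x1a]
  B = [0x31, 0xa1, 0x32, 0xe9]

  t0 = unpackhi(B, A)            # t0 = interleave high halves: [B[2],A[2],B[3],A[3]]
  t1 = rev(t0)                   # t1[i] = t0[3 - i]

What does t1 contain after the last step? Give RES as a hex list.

RES = [0x1a, 0xe9, 0x54, 0x32]

t0 = [0x32, 0x54, 0xe9, 0x1a]
t1 = [0x1a, 0xe9, 0x54, 0x32]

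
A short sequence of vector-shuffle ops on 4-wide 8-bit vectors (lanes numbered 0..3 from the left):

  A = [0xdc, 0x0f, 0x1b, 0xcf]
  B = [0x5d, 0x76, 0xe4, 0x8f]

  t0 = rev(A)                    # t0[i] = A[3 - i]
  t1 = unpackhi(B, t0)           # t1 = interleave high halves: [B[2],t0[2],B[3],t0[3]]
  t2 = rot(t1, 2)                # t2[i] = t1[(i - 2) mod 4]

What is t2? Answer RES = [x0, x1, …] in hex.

  t0: cf 1b 0f dc
  t1: e4 0f 8f dc
  t2: 8f dc e4 0f

RES = [0x8f, 0xdc, 0xe4, 0x0f]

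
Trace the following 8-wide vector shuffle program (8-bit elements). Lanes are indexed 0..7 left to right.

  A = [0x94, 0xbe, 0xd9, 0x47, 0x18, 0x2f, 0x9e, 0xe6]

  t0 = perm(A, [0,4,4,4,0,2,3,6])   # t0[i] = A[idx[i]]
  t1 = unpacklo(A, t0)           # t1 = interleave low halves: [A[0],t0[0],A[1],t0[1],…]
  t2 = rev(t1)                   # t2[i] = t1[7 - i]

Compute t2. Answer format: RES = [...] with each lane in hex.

RES = [0x18, 0x47, 0x18, 0xd9, 0x18, 0xbe, 0x94, 0x94]

  t0: 94 18 18 18 94 d9 47 9e
  t1: 94 94 be 18 d9 18 47 18
  t2: 18 47 18 d9 18 be 94 94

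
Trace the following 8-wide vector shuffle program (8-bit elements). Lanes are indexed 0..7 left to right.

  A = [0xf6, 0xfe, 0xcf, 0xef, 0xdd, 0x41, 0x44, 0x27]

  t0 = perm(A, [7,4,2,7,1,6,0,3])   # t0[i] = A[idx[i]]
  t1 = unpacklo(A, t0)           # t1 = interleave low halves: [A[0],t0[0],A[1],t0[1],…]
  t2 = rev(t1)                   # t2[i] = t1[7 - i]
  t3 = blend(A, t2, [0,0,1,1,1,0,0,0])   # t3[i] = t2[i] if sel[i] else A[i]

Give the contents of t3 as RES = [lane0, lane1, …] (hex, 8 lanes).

t0 = [0x27, 0xdd, 0xcf, 0x27, 0xfe, 0x44, 0xf6, 0xef]
t1 = [0xf6, 0x27, 0xfe, 0xdd, 0xcf, 0xcf, 0xef, 0x27]
t2 = [0x27, 0xef, 0xcf, 0xcf, 0xdd, 0xfe, 0x27, 0xf6]
t3 = [0xf6, 0xfe, 0xcf, 0xcf, 0xdd, 0x41, 0x44, 0x27]

RES = [0xf6, 0xfe, 0xcf, 0xcf, 0xdd, 0x41, 0x44, 0x27]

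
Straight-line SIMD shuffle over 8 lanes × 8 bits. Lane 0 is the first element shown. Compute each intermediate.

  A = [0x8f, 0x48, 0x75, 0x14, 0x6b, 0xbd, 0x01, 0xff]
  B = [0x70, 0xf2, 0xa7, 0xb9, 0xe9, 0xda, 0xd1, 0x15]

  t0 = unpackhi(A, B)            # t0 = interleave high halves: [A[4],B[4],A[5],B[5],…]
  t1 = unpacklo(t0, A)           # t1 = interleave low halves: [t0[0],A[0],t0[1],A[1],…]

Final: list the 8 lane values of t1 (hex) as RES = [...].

RES = [ 0x6b  0x8f  0xe9  0x48  0xbd  0x75  0xda  0x14 ]

→ t0 |6b|e9|bd|da|01|d1|ff|15|
→ t1 |6b|8f|e9|48|bd|75|da|14|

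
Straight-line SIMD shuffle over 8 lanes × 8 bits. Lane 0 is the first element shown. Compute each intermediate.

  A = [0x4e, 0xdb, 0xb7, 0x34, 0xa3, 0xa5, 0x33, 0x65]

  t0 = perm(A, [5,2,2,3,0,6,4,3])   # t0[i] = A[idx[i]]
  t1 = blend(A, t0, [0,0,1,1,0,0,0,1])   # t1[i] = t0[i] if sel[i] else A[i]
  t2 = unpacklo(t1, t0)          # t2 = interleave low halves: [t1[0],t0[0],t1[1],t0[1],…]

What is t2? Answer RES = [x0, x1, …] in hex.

t0 = [0xa5, 0xb7, 0xb7, 0x34, 0x4e, 0x33, 0xa3, 0x34]
t1 = [0x4e, 0xdb, 0xb7, 0x34, 0xa3, 0xa5, 0x33, 0x34]
t2 = [0x4e, 0xa5, 0xdb, 0xb7, 0xb7, 0xb7, 0x34, 0x34]

RES = [0x4e, 0xa5, 0xdb, 0xb7, 0xb7, 0xb7, 0x34, 0x34]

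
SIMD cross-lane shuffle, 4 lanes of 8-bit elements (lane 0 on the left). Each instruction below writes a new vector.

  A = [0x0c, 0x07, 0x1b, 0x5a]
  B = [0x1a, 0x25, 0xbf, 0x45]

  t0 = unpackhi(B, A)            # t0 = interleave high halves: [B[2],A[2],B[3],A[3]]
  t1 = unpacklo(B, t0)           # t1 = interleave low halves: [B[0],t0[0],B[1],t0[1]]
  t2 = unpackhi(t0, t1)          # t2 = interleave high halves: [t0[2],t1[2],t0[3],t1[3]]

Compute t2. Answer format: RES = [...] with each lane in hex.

→ t0 |bf|1b|45|5a|
→ t1 |1a|bf|25|1b|
→ t2 |45|25|5a|1b|

RES = [ 0x45  0x25  0x5a  0x1b ]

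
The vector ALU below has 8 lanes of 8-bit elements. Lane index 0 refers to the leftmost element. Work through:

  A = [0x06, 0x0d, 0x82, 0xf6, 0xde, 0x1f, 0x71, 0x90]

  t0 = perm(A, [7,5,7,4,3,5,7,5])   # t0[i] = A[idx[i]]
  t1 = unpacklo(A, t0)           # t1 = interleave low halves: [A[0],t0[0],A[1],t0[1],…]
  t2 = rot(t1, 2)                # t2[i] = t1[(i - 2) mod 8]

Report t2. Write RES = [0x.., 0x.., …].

RES = [0xf6, 0xde, 0x06, 0x90, 0x0d, 0x1f, 0x82, 0x90]

t0 = [0x90, 0x1f, 0x90, 0xde, 0xf6, 0x1f, 0x90, 0x1f]
t1 = [0x06, 0x90, 0x0d, 0x1f, 0x82, 0x90, 0xf6, 0xde]
t2 = [0xf6, 0xde, 0x06, 0x90, 0x0d, 0x1f, 0x82, 0x90]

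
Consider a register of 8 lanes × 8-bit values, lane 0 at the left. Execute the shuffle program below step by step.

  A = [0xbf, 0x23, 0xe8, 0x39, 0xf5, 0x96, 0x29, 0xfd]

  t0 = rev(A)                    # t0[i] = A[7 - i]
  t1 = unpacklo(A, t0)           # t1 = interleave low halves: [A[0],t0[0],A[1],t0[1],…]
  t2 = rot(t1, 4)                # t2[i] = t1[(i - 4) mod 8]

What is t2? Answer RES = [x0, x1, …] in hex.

RES = [0xe8, 0x96, 0x39, 0xf5, 0xbf, 0xfd, 0x23, 0x29]

→ t0 |fd|29|96|f5|39|e8|23|bf|
→ t1 |bf|fd|23|29|e8|96|39|f5|
→ t2 |e8|96|39|f5|bf|fd|23|29|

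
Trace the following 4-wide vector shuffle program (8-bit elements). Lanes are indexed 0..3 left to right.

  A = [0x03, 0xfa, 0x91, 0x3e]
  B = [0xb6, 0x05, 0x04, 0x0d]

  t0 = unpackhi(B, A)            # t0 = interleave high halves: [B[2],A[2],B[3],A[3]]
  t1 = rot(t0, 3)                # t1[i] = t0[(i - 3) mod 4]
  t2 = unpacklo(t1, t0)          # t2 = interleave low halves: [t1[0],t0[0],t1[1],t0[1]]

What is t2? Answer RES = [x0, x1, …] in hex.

t0 = [0x04, 0x91, 0x0d, 0x3e]
t1 = [0x91, 0x0d, 0x3e, 0x04]
t2 = [0x91, 0x04, 0x0d, 0x91]

RES = [ 0x91  0x04  0x0d  0x91 ]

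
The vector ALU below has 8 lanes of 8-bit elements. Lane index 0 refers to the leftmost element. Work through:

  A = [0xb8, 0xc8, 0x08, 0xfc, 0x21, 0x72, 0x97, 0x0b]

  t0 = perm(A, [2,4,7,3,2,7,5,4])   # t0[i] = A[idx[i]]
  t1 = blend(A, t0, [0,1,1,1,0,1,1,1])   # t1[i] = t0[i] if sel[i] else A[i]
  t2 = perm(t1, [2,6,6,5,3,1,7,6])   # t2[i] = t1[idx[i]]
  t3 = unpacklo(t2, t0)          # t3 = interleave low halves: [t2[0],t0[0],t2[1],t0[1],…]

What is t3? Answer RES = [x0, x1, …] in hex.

→ t0 |08|21|0b|fc|08|0b|72|21|
→ t1 |b8|21|0b|fc|21|0b|72|21|
→ t2 |0b|72|72|0b|fc|21|21|72|
→ t3 |0b|08|72|21|72|0b|0b|fc|

RES = [0x0b, 0x08, 0x72, 0x21, 0x72, 0x0b, 0x0b, 0xfc]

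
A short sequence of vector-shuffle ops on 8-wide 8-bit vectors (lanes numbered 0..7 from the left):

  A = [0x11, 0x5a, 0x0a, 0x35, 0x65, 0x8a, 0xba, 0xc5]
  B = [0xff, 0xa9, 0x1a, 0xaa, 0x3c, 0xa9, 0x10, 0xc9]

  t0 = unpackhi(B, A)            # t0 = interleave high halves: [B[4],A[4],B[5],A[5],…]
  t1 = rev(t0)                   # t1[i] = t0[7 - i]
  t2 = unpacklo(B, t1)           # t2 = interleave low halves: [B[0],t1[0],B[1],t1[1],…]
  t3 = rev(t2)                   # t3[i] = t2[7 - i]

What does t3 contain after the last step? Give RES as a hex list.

RES = [ 0x10  0xaa  0xba  0x1a  0xc9  0xa9  0xc5  0xff ]

  t0: 3c 65 a9 8a 10 ba c9 c5
  t1: c5 c9 ba 10 8a a9 65 3c
  t2: ff c5 a9 c9 1a ba aa 10
  t3: 10 aa ba 1a c9 a9 c5 ff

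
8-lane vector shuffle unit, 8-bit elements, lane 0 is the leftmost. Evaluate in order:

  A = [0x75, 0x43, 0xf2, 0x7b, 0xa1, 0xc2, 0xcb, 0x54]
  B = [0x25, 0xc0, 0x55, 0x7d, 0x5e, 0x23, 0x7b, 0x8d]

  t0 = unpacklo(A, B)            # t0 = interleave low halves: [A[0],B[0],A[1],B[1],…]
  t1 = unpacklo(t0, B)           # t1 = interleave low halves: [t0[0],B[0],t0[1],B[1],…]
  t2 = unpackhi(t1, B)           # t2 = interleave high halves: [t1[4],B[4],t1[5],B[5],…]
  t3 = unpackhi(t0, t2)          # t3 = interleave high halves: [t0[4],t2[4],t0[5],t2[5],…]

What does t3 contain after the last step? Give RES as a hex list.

t0 = [0x75, 0x25, 0x43, 0xc0, 0xf2, 0x55, 0x7b, 0x7d]
t1 = [0x75, 0x25, 0x25, 0xc0, 0x43, 0x55, 0xc0, 0x7d]
t2 = [0x43, 0x5e, 0x55, 0x23, 0xc0, 0x7b, 0x7d, 0x8d]
t3 = [0xf2, 0xc0, 0x55, 0x7b, 0x7b, 0x7d, 0x7d, 0x8d]

RES = [ 0xf2  0xc0  0x55  0x7b  0x7b  0x7d  0x7d  0x8d ]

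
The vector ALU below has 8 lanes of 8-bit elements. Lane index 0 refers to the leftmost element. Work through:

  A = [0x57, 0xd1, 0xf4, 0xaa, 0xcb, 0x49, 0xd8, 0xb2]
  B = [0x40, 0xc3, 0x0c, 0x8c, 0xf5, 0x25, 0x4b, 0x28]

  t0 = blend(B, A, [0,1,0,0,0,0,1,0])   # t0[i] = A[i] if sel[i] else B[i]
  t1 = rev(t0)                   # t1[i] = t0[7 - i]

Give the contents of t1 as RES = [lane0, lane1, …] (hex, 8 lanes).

→ t0 |40|d1|0c|8c|f5|25|d8|28|
→ t1 |28|d8|25|f5|8c|0c|d1|40|

RES = [ 0x28  0xd8  0x25  0xf5  0x8c  0x0c  0xd1  0x40 ]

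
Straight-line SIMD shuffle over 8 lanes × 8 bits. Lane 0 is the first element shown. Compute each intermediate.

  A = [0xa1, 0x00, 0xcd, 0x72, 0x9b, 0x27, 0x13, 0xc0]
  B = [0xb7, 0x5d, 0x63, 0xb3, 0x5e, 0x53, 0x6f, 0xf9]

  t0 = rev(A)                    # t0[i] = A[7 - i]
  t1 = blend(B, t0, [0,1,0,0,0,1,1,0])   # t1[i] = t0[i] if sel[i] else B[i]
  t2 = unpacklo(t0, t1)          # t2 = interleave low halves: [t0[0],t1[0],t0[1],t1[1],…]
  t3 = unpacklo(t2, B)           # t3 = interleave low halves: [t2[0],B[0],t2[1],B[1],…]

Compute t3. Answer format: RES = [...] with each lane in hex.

t0 = [0xc0, 0x13, 0x27, 0x9b, 0x72, 0xcd, 0x00, 0xa1]
t1 = [0xb7, 0x13, 0x63, 0xb3, 0x5e, 0xcd, 0x00, 0xf9]
t2 = [0xc0, 0xb7, 0x13, 0x13, 0x27, 0x63, 0x9b, 0xb3]
t3 = [0xc0, 0xb7, 0xb7, 0x5d, 0x13, 0x63, 0x13, 0xb3]

RES = [0xc0, 0xb7, 0xb7, 0x5d, 0x13, 0x63, 0x13, 0xb3]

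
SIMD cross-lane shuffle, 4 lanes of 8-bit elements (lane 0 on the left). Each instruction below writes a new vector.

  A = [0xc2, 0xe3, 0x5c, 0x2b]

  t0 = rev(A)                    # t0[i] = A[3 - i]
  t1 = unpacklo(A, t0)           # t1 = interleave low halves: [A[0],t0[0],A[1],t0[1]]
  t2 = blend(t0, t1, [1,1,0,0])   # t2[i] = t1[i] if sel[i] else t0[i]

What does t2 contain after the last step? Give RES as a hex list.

  t0: 2b 5c e3 c2
  t1: c2 2b e3 5c
  t2: c2 2b e3 c2

RES = [ 0xc2  0x2b  0xe3  0xc2 ]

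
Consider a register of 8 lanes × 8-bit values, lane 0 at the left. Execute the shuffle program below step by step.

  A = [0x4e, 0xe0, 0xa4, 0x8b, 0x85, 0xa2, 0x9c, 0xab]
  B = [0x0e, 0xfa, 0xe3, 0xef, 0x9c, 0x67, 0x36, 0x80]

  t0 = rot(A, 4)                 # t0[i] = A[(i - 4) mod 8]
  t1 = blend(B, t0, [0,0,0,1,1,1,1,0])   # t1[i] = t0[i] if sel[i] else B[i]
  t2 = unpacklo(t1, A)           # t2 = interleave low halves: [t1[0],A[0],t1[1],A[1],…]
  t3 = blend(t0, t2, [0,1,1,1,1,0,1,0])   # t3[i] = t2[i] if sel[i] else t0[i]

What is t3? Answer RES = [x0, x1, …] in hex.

RES = [0x85, 0x4e, 0xfa, 0xe0, 0xe3, 0xe0, 0xab, 0x8b]

t0 = [0x85, 0xa2, 0x9c, 0xab, 0x4e, 0xe0, 0xa4, 0x8b]
t1 = [0x0e, 0xfa, 0xe3, 0xab, 0x4e, 0xe0, 0xa4, 0x80]
t2 = [0x0e, 0x4e, 0xfa, 0xe0, 0xe3, 0xa4, 0xab, 0x8b]
t3 = [0x85, 0x4e, 0xfa, 0xe0, 0xe3, 0xe0, 0xab, 0x8b]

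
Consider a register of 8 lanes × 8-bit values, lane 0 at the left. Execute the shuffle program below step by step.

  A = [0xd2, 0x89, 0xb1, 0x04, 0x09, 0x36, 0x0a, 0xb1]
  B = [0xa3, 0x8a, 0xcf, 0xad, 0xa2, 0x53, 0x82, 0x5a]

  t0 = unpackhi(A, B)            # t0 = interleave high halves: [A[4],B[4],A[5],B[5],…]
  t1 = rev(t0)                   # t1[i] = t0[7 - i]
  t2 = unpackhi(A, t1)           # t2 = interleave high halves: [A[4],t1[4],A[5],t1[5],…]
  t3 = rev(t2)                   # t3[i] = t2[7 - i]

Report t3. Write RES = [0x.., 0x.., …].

RES = [ 0x09  0xb1  0xa2  0x0a  0x36  0x36  0x53  0x09 ]

→ t0 |09|a2|36|53|0a|82|b1|5a|
→ t1 |5a|b1|82|0a|53|36|a2|09|
→ t2 |09|53|36|36|0a|a2|b1|09|
→ t3 |09|b1|a2|0a|36|36|53|09|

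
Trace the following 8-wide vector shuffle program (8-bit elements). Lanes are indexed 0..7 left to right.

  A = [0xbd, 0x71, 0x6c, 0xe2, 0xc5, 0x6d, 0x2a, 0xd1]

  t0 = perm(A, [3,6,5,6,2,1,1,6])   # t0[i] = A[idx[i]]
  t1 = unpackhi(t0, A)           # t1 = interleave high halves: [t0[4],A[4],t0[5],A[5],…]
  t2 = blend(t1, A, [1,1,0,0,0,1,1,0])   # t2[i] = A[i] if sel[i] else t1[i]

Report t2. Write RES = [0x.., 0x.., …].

→ t0 |e2|2a|6d|2a|6c|71|71|2a|
→ t1 |6c|c5|71|6d|71|2a|2a|d1|
→ t2 |bd|71|71|6d|71|6d|2a|d1|

RES = [ 0xbd  0x71  0x71  0x6d  0x71  0x6d  0x2a  0xd1 ]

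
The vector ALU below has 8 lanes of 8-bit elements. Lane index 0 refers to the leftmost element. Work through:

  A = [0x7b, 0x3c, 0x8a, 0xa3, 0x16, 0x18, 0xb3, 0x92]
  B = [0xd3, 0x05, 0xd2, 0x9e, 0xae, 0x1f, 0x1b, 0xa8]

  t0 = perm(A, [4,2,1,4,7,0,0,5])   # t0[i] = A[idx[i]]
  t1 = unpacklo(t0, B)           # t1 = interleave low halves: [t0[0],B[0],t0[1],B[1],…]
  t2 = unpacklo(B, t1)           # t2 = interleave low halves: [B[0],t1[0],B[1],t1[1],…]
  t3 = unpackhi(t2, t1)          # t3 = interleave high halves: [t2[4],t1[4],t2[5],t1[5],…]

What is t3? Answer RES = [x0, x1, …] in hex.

RES = [0xd2, 0x3c, 0x8a, 0xd2, 0x9e, 0x16, 0x05, 0x9e]

t0 = [0x16, 0x8a, 0x3c, 0x16, 0x92, 0x7b, 0x7b, 0x18]
t1 = [0x16, 0xd3, 0x8a, 0x05, 0x3c, 0xd2, 0x16, 0x9e]
t2 = [0xd3, 0x16, 0x05, 0xd3, 0xd2, 0x8a, 0x9e, 0x05]
t3 = [0xd2, 0x3c, 0x8a, 0xd2, 0x9e, 0x16, 0x05, 0x9e]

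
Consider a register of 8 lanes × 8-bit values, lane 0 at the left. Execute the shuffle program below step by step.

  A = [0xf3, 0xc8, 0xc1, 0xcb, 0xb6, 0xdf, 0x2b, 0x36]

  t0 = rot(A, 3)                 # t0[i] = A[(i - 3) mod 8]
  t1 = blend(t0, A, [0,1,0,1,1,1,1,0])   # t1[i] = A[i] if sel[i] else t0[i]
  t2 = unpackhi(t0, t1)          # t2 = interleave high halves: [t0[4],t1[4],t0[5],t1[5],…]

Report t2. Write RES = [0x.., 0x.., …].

  t0: df 2b 36 f3 c8 c1 cb b6
  t1: df c8 36 cb b6 df 2b b6
  t2: c8 b6 c1 df cb 2b b6 b6

RES = [ 0xc8  0xb6  0xc1  0xdf  0xcb  0x2b  0xb6  0xb6 ]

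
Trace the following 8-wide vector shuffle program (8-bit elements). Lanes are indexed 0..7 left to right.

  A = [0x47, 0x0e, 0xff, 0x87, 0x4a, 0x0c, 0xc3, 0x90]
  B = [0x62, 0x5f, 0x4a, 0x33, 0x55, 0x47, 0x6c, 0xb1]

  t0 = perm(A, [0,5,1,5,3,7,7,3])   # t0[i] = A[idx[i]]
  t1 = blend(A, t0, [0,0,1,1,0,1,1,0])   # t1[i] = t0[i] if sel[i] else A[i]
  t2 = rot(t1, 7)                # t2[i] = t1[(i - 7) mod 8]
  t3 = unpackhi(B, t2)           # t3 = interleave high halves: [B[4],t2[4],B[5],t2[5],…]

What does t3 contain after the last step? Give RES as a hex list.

  t0: 47 0c 0e 0c 87 90 90 87
  t1: 47 0e 0e 0c 4a 90 90 90
  t2: 0e 0e 0c 4a 90 90 90 47
  t3: 55 90 47 90 6c 90 b1 47

RES = [ 0x55  0x90  0x47  0x90  0x6c  0x90  0xb1  0x47 ]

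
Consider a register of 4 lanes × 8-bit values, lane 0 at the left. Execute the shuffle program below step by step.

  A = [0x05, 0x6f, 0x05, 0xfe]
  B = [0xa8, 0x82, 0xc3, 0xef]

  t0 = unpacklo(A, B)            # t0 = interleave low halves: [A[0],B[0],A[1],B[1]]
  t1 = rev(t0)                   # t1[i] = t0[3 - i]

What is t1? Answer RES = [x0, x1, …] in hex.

RES = [0x82, 0x6f, 0xa8, 0x05]

→ t0 |05|a8|6f|82|
→ t1 |82|6f|a8|05|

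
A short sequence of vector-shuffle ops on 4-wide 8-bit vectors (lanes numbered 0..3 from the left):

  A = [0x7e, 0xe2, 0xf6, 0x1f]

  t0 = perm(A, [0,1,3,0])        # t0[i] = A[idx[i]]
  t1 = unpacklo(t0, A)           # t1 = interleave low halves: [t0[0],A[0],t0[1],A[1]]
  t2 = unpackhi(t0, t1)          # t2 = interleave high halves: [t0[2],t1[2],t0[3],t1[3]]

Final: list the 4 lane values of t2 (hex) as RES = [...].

t0 = [0x7e, 0xe2, 0x1f, 0x7e]
t1 = [0x7e, 0x7e, 0xe2, 0xe2]
t2 = [0x1f, 0xe2, 0x7e, 0xe2]

RES = [0x1f, 0xe2, 0x7e, 0xe2]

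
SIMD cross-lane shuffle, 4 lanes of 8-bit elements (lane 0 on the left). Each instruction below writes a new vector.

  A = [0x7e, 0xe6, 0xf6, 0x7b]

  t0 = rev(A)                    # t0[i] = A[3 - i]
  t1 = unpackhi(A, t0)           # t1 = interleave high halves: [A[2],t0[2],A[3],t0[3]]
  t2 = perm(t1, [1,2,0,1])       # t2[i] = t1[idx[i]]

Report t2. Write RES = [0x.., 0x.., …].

RES = [0xe6, 0x7b, 0xf6, 0xe6]

  t0: 7b f6 e6 7e
  t1: f6 e6 7b 7e
  t2: e6 7b f6 e6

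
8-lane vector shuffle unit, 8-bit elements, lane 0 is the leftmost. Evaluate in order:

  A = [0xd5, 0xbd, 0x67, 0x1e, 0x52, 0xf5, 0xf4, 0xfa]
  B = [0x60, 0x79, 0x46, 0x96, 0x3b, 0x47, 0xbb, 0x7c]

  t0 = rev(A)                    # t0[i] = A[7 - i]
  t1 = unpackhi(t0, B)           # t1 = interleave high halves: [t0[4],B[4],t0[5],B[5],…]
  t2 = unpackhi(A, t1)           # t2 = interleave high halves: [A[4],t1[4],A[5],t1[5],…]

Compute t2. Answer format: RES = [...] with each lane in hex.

→ t0 |fa|f4|f5|52|1e|67|bd|d5|
→ t1 |1e|3b|67|47|bd|bb|d5|7c|
→ t2 |52|bd|f5|bb|f4|d5|fa|7c|

RES = [0x52, 0xbd, 0xf5, 0xbb, 0xf4, 0xd5, 0xfa, 0x7c]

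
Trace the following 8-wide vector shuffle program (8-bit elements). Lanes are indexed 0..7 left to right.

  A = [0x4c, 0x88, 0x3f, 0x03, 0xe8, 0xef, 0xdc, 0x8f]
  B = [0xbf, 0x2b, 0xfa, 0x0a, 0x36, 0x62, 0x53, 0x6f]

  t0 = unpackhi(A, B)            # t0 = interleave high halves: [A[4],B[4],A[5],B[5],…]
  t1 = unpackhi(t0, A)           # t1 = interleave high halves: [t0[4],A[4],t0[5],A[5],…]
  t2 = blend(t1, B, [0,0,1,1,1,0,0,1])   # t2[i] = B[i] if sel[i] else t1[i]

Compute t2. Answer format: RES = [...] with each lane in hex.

RES = [0xdc, 0xe8, 0xfa, 0x0a, 0x36, 0xdc, 0x6f, 0x6f]

  t0: e8 36 ef 62 dc 53 8f 6f
  t1: dc e8 53 ef 8f dc 6f 8f
  t2: dc e8 fa 0a 36 dc 6f 6f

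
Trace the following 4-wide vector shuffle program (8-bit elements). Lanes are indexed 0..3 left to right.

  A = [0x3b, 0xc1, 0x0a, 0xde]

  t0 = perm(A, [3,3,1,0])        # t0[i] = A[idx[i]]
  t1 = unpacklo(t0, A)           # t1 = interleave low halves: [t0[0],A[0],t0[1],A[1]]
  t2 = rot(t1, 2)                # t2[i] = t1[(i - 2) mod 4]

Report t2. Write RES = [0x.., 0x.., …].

RES = [ 0xde  0xc1  0xde  0x3b ]

→ t0 |de|de|c1|3b|
→ t1 |de|3b|de|c1|
→ t2 |de|c1|de|3b|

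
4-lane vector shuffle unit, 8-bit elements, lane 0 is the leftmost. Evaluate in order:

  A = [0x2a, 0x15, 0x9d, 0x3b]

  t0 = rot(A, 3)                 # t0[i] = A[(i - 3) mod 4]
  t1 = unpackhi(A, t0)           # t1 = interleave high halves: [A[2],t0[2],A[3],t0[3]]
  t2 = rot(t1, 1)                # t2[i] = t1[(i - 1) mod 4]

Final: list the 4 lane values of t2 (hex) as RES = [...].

RES = [0x2a, 0x9d, 0x3b, 0x3b]

t0 = [0x15, 0x9d, 0x3b, 0x2a]
t1 = [0x9d, 0x3b, 0x3b, 0x2a]
t2 = [0x2a, 0x9d, 0x3b, 0x3b]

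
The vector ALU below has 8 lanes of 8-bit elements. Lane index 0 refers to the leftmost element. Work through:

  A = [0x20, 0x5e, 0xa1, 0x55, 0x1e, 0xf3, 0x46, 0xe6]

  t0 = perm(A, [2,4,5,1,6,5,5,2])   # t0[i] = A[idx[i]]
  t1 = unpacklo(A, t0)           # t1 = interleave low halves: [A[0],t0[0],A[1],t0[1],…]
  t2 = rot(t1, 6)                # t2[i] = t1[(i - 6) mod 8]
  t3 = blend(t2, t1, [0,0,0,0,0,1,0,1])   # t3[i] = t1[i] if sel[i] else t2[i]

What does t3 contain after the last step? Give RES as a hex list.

  t0: a1 1e f3 5e 46 f3 f3 a1
  t1: 20 a1 5e 1e a1 f3 55 5e
  t2: 5e 1e a1 f3 55 5e 20 a1
  t3: 5e 1e a1 f3 55 f3 20 5e

RES = [ 0x5e  0x1e  0xa1  0xf3  0x55  0xf3  0x20  0x5e ]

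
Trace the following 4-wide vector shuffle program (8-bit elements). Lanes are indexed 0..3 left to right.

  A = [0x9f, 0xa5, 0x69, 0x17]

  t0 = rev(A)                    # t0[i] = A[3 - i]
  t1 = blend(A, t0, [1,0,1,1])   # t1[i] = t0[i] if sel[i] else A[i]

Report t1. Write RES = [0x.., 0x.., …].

RES = [ 0x17  0xa5  0xa5  0x9f ]

t0 = [0x17, 0x69, 0xa5, 0x9f]
t1 = [0x17, 0xa5, 0xa5, 0x9f]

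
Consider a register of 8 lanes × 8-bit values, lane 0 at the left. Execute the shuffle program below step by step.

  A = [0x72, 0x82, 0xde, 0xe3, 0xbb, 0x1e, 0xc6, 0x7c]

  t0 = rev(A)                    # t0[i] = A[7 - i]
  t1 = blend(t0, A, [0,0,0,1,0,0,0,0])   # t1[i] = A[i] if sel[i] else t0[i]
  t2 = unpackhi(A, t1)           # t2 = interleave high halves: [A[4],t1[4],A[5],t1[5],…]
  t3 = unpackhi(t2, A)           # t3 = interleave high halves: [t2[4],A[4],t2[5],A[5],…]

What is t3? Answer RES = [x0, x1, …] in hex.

→ t0 |7c|c6|1e|bb|e3|de|82|72|
→ t1 |7c|c6|1e|e3|e3|de|82|72|
→ t2 |bb|e3|1e|de|c6|82|7c|72|
→ t3 |c6|bb|82|1e|7c|c6|72|7c|

RES = [0xc6, 0xbb, 0x82, 0x1e, 0x7c, 0xc6, 0x72, 0x7c]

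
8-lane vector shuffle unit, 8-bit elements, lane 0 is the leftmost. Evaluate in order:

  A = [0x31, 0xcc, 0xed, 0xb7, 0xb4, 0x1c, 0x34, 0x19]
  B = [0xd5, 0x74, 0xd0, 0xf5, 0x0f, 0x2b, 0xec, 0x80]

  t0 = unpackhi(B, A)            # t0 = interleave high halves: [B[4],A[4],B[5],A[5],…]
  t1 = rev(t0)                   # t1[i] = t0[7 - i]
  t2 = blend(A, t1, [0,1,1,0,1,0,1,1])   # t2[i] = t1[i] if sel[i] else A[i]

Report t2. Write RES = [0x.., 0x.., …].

RES = [0x31, 0x80, 0x34, 0xb7, 0x1c, 0x1c, 0xb4, 0x0f]

  t0: 0f b4 2b 1c ec 34 80 19
  t1: 19 80 34 ec 1c 2b b4 0f
  t2: 31 80 34 b7 1c 1c b4 0f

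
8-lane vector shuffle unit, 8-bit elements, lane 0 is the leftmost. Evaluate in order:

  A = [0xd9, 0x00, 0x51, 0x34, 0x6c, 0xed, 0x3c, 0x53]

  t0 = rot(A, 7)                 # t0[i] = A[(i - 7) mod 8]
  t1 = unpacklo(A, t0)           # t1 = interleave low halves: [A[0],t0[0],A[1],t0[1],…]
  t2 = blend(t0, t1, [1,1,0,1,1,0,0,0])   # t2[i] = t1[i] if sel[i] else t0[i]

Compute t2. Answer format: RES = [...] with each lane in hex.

RES = [0xd9, 0x00, 0x34, 0x51, 0x51, 0x3c, 0x53, 0xd9]

  t0: 00 51 34 6c ed 3c 53 d9
  t1: d9 00 00 51 51 34 34 6c
  t2: d9 00 34 51 51 3c 53 d9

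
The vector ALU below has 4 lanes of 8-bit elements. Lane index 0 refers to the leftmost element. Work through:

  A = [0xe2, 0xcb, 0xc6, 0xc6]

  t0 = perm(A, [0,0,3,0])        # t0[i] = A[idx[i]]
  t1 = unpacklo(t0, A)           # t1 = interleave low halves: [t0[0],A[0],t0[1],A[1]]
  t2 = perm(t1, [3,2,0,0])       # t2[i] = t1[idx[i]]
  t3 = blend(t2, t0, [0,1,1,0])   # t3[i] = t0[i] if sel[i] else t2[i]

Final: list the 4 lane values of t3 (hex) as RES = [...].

RES = [ 0xcb  0xe2  0xc6  0xe2 ]

t0 = [0xe2, 0xe2, 0xc6, 0xe2]
t1 = [0xe2, 0xe2, 0xe2, 0xcb]
t2 = [0xcb, 0xe2, 0xe2, 0xe2]
t3 = [0xcb, 0xe2, 0xc6, 0xe2]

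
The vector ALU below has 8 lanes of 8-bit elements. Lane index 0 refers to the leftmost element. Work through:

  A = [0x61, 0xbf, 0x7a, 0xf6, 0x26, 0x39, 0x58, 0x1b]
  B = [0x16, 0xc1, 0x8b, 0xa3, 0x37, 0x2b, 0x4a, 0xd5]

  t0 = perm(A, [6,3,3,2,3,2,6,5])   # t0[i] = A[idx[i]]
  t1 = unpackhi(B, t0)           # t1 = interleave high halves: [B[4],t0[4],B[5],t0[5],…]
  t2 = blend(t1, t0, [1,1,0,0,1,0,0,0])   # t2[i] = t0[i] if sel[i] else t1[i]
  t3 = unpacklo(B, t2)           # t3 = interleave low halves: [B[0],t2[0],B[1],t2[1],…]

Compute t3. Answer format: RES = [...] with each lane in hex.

RES = [ 0x16  0x58  0xc1  0xf6  0x8b  0x2b  0xa3  0x7a ]

  t0: 58 f6 f6 7a f6 7a 58 39
  t1: 37 f6 2b 7a 4a 58 d5 39
  t2: 58 f6 2b 7a f6 58 d5 39
  t3: 16 58 c1 f6 8b 2b a3 7a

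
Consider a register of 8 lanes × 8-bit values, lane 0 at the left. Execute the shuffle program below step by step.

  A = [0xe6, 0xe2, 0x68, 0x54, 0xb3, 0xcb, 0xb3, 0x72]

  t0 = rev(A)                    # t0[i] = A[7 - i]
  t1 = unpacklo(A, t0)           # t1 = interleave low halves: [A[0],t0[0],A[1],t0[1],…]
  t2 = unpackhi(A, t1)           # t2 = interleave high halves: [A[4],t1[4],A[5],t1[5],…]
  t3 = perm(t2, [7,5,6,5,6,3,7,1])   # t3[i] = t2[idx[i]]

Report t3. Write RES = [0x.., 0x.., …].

→ t0 |72|b3|cb|b3|54|68|e2|e6|
→ t1 |e6|72|e2|b3|68|cb|54|b3|
→ t2 |b3|68|cb|cb|b3|54|72|b3|
→ t3 |b3|54|72|54|72|cb|b3|68|

RES = [ 0xb3  0x54  0x72  0x54  0x72  0xcb  0xb3  0x68 ]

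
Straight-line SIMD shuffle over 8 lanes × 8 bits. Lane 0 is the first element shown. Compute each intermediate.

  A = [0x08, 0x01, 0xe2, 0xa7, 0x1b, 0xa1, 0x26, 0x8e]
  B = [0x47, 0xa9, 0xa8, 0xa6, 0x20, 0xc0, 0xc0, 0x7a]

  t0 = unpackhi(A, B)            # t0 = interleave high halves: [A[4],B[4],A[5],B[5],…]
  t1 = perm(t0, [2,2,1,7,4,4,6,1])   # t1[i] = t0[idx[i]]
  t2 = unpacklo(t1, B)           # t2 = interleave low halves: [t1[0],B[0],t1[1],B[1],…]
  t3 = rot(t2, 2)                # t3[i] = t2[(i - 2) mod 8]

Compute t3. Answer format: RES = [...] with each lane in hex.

RES = [0x7a, 0xa6, 0xa1, 0x47, 0xa1, 0xa9, 0x20, 0xa8]

t0 = [0x1b, 0x20, 0xa1, 0xc0, 0x26, 0xc0, 0x8e, 0x7a]
t1 = [0xa1, 0xa1, 0x20, 0x7a, 0x26, 0x26, 0x8e, 0x20]
t2 = [0xa1, 0x47, 0xa1, 0xa9, 0x20, 0xa8, 0x7a, 0xa6]
t3 = [0x7a, 0xa6, 0xa1, 0x47, 0xa1, 0xa9, 0x20, 0xa8]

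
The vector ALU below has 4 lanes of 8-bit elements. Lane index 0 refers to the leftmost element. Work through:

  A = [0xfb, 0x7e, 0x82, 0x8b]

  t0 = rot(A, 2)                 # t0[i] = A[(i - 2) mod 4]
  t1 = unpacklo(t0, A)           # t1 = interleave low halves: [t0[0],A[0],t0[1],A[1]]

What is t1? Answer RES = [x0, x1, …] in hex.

→ t0 |82|8b|fb|7e|
→ t1 |82|fb|8b|7e|

RES = [ 0x82  0xfb  0x8b  0x7e ]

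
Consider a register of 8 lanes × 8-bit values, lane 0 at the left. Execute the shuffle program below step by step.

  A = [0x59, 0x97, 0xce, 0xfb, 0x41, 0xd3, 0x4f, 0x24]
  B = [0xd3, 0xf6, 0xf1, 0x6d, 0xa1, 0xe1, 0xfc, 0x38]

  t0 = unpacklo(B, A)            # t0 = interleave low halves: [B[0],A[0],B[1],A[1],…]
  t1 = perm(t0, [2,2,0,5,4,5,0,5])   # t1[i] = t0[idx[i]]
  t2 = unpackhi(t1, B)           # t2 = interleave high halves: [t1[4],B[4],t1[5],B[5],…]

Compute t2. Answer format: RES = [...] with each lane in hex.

  t0: d3 59 f6 97 f1 ce 6d fb
  t1: f6 f6 d3 ce f1 ce d3 ce
  t2: f1 a1 ce e1 d3 fc ce 38

RES = [ 0xf1  0xa1  0xce  0xe1  0xd3  0xfc  0xce  0x38 ]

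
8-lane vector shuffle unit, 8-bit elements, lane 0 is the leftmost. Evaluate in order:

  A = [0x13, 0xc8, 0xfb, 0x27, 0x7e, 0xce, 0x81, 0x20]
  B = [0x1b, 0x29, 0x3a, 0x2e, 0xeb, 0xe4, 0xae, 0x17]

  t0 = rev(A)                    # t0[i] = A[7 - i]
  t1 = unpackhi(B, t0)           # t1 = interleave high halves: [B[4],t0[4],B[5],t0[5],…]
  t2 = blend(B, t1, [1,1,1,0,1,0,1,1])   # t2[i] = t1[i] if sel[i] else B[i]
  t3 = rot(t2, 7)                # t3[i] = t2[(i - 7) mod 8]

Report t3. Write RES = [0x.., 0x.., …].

→ t0 |20|81|ce|7e|27|fb|c8|13|
→ t1 |eb|27|e4|fb|ae|c8|17|13|
→ t2 |eb|27|e4|2e|ae|e4|17|13|
→ t3 |27|e4|2e|ae|e4|17|13|eb|

RES = [ 0x27  0xe4  0x2e  0xae  0xe4  0x17  0x13  0xeb ]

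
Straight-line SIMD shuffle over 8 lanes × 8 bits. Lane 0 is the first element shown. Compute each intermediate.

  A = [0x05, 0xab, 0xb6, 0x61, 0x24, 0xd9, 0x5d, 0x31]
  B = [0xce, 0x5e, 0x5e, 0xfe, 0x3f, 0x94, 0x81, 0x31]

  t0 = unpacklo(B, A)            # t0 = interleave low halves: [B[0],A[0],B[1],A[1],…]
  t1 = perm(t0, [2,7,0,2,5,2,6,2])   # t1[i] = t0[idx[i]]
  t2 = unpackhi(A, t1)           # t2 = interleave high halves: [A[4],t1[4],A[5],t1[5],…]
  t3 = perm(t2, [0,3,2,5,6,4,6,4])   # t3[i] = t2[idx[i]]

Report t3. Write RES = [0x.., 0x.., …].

RES = [ 0x24  0x5e  0xd9  0xfe  0x31  0x5d  0x31  0x5d ]

  t0: ce 05 5e ab 5e b6 fe 61
  t1: 5e 61 ce 5e b6 5e fe 5e
  t2: 24 b6 d9 5e 5d fe 31 5e
  t3: 24 5e d9 fe 31 5d 31 5d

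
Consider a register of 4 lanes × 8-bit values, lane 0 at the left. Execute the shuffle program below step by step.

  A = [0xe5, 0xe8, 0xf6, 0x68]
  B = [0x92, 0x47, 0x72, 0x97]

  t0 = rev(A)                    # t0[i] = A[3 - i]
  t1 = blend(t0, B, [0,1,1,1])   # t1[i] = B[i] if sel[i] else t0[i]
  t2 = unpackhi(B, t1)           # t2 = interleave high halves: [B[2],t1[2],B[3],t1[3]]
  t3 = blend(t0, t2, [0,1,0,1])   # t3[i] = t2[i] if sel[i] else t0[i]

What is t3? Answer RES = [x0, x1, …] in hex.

→ t0 |68|f6|e8|e5|
→ t1 |68|47|72|97|
→ t2 |72|72|97|97|
→ t3 |68|72|e8|97|

RES = [ 0x68  0x72  0xe8  0x97 ]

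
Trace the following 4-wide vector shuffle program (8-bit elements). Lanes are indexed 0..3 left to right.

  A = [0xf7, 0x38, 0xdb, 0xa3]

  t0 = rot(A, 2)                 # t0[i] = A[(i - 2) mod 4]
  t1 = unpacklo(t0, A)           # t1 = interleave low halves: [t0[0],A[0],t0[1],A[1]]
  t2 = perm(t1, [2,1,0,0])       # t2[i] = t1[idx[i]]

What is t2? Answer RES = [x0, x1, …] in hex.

t0 = [0xdb, 0xa3, 0xf7, 0x38]
t1 = [0xdb, 0xf7, 0xa3, 0x38]
t2 = [0xa3, 0xf7, 0xdb, 0xdb]

RES = [0xa3, 0xf7, 0xdb, 0xdb]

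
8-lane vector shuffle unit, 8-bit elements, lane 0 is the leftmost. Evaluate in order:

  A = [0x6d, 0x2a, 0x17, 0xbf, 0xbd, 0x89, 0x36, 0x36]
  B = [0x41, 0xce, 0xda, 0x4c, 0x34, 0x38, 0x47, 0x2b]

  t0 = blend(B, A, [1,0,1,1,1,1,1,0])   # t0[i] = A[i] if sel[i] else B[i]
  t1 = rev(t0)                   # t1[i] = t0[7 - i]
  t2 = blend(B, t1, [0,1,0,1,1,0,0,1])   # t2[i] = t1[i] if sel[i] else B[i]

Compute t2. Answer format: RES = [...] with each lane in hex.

RES = [0x41, 0x36, 0xda, 0xbd, 0xbf, 0x38, 0x47, 0x6d]

  t0: 6d ce 17 bf bd 89 36 2b
  t1: 2b 36 89 bd bf 17 ce 6d
  t2: 41 36 da bd bf 38 47 6d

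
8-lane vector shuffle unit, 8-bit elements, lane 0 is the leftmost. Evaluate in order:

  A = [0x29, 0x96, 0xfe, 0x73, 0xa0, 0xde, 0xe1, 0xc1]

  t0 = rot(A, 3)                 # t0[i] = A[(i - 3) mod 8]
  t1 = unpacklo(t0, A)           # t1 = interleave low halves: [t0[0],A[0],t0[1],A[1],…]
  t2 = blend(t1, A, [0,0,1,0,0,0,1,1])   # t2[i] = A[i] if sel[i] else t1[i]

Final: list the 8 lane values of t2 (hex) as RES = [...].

RES = [0xde, 0x29, 0xfe, 0x96, 0xc1, 0xfe, 0xe1, 0xc1]

→ t0 |de|e1|c1|29|96|fe|73|a0|
→ t1 |de|29|e1|96|c1|fe|29|73|
→ t2 |de|29|fe|96|c1|fe|e1|c1|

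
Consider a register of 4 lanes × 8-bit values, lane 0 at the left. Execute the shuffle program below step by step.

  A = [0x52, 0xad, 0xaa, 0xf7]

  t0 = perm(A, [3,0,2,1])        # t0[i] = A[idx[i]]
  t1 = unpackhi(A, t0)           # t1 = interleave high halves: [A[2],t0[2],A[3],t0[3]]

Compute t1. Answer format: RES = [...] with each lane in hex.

RES = [0xaa, 0xaa, 0xf7, 0xad]

  t0: f7 52 aa ad
  t1: aa aa f7 ad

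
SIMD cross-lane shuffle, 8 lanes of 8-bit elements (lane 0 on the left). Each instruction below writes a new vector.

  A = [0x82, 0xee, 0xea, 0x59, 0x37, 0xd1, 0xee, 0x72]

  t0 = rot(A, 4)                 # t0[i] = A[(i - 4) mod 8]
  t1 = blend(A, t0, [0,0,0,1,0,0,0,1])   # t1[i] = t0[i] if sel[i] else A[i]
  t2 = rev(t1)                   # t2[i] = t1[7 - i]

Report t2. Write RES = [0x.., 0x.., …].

→ t0 |37|d1|ee|72|82|ee|ea|59|
→ t1 |82|ee|ea|72|37|d1|ee|59|
→ t2 |59|ee|d1|37|72|ea|ee|82|

RES = [0x59, 0xee, 0xd1, 0x37, 0x72, 0xea, 0xee, 0x82]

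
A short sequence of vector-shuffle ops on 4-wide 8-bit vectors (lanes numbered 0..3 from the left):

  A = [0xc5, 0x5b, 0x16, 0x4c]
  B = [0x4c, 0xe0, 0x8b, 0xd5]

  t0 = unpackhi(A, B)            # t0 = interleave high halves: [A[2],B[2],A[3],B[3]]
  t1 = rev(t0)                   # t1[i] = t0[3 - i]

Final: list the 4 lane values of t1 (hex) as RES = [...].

RES = [ 0xd5  0x4c  0x8b  0x16 ]

t0 = [0x16, 0x8b, 0x4c, 0xd5]
t1 = [0xd5, 0x4c, 0x8b, 0x16]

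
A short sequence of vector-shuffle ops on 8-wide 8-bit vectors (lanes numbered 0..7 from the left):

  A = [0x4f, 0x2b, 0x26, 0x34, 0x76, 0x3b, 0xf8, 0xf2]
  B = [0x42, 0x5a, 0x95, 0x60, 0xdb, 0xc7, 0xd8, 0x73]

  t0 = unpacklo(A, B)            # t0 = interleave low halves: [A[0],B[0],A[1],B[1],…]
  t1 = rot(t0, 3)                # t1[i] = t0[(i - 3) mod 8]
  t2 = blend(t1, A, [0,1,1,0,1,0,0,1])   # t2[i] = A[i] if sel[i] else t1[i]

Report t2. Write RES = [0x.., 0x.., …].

  t0: 4f 42 2b 5a 26 95 34 60
  t1: 95 34 60 4f 42 2b 5a 26
  t2: 95 2b 26 4f 76 2b 5a f2

RES = [ 0x95  0x2b  0x26  0x4f  0x76  0x2b  0x5a  0xf2 ]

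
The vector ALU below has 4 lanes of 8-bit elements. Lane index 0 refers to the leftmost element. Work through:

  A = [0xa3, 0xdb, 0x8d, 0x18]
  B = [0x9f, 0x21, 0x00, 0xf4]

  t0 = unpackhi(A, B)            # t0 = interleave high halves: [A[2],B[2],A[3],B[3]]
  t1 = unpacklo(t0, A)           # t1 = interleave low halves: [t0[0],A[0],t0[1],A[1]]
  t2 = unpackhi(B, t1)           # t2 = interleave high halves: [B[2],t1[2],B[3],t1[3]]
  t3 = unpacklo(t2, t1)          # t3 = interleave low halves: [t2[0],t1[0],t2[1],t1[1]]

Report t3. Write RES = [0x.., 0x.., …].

t0 = [0x8d, 0x00, 0x18, 0xf4]
t1 = [0x8d, 0xa3, 0x00, 0xdb]
t2 = [0x00, 0x00, 0xf4, 0xdb]
t3 = [0x00, 0x8d, 0x00, 0xa3]

RES = [0x00, 0x8d, 0x00, 0xa3]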